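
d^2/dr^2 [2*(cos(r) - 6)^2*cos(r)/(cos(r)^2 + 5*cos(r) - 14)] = 2*(1922*(1 - cos(r)^2)^2 - cos(r)^7 - 15*cos(r)^6 - 168*cos(r)^5 - 7038*cos(r)^3 + 9304*cos(r)^2 - 2856*cos(r) - 1586)/((cos(r) - 2)^3*(cos(r) + 7)^3)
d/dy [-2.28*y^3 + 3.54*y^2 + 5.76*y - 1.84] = -6.84*y^2 + 7.08*y + 5.76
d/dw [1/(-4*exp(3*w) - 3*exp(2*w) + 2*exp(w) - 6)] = (12*exp(2*w) + 6*exp(w) - 2)*exp(w)/(4*exp(3*w) + 3*exp(2*w) - 2*exp(w) + 6)^2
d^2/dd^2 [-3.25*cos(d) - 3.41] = 3.25*cos(d)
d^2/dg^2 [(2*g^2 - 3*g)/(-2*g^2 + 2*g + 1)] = 4*(2*g^3 - 6*g^2 + 9*g - 4)/(8*g^6 - 24*g^5 + 12*g^4 + 16*g^3 - 6*g^2 - 6*g - 1)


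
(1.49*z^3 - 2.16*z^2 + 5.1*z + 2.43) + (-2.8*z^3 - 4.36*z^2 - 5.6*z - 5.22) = -1.31*z^3 - 6.52*z^2 - 0.5*z - 2.79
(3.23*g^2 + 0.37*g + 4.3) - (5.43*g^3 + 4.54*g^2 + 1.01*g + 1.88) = -5.43*g^3 - 1.31*g^2 - 0.64*g + 2.42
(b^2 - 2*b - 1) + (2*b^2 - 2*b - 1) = 3*b^2 - 4*b - 2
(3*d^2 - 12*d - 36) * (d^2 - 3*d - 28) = 3*d^4 - 21*d^3 - 84*d^2 + 444*d + 1008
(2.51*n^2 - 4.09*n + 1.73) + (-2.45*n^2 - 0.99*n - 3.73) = 0.0599999999999996*n^2 - 5.08*n - 2.0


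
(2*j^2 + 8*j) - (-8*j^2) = 10*j^2 + 8*j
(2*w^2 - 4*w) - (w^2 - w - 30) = w^2 - 3*w + 30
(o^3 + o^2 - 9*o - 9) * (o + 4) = o^4 + 5*o^3 - 5*o^2 - 45*o - 36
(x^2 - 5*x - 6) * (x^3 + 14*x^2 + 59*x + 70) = x^5 + 9*x^4 - 17*x^3 - 309*x^2 - 704*x - 420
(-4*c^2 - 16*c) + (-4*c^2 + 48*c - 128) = -8*c^2 + 32*c - 128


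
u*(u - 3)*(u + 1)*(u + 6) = u^4 + 4*u^3 - 15*u^2 - 18*u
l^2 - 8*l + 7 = (l - 7)*(l - 1)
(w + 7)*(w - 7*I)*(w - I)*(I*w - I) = I*w^4 + 8*w^3 + 6*I*w^3 + 48*w^2 - 14*I*w^2 - 56*w - 42*I*w + 49*I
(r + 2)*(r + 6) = r^2 + 8*r + 12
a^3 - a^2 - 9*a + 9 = (a - 3)*(a - 1)*(a + 3)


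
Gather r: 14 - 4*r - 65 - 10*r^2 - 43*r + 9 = -10*r^2 - 47*r - 42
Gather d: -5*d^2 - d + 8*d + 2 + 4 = -5*d^2 + 7*d + 6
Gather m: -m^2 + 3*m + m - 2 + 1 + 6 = -m^2 + 4*m + 5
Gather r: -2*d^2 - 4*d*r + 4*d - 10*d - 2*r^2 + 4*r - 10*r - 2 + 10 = -2*d^2 - 6*d - 2*r^2 + r*(-4*d - 6) + 8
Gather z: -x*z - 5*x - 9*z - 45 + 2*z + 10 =-5*x + z*(-x - 7) - 35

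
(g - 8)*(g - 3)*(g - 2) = g^3 - 13*g^2 + 46*g - 48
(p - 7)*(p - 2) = p^2 - 9*p + 14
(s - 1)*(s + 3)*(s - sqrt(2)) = s^3 - sqrt(2)*s^2 + 2*s^2 - 3*s - 2*sqrt(2)*s + 3*sqrt(2)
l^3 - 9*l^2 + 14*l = l*(l - 7)*(l - 2)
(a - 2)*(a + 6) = a^2 + 4*a - 12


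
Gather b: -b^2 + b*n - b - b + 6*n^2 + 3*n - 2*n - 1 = -b^2 + b*(n - 2) + 6*n^2 + n - 1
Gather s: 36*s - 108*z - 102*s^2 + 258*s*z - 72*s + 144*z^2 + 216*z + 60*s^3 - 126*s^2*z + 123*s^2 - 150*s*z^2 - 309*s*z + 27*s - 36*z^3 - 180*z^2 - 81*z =60*s^3 + s^2*(21 - 126*z) + s*(-150*z^2 - 51*z - 9) - 36*z^3 - 36*z^2 + 27*z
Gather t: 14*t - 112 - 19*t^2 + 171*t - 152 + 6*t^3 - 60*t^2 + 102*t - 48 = 6*t^3 - 79*t^2 + 287*t - 312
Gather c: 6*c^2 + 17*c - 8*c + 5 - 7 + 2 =6*c^2 + 9*c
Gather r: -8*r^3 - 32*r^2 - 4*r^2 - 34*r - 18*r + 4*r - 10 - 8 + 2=-8*r^3 - 36*r^2 - 48*r - 16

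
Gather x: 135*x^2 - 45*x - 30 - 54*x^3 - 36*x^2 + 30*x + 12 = -54*x^3 + 99*x^2 - 15*x - 18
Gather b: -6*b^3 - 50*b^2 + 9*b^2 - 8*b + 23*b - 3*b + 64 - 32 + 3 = -6*b^3 - 41*b^2 + 12*b + 35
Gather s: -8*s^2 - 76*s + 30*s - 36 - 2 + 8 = -8*s^2 - 46*s - 30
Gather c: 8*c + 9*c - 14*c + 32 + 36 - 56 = 3*c + 12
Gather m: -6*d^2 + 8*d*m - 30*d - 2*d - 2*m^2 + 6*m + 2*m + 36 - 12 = -6*d^2 - 32*d - 2*m^2 + m*(8*d + 8) + 24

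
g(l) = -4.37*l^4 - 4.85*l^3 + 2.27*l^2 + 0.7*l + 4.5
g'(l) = -17.48*l^3 - 14.55*l^2 + 4.54*l + 0.7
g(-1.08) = 6.56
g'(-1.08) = 0.85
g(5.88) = -6122.74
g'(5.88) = -4029.30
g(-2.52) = -81.47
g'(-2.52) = 176.59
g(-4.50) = -1302.70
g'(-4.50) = 1278.50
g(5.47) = -4629.82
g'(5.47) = -3270.72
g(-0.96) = 6.50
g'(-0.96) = -1.60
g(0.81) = 2.10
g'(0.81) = -14.46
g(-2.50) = -77.98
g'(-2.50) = 171.54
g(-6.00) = -4533.90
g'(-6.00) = 3225.34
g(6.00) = -6620.70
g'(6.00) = -4271.54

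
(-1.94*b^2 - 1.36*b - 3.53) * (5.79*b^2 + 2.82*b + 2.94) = -11.2326*b^4 - 13.3452*b^3 - 29.9775*b^2 - 13.953*b - 10.3782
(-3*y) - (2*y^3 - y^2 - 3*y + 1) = -2*y^3 + y^2 - 1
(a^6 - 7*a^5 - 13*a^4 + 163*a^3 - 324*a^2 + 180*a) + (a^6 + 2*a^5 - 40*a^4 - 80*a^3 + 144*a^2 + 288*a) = 2*a^6 - 5*a^5 - 53*a^4 + 83*a^3 - 180*a^2 + 468*a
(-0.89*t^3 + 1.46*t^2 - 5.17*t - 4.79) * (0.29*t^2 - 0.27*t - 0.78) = -0.2581*t^5 + 0.6637*t^4 - 1.1993*t^3 - 1.132*t^2 + 5.3259*t + 3.7362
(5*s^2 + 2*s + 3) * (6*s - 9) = 30*s^3 - 33*s^2 - 27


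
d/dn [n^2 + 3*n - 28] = 2*n + 3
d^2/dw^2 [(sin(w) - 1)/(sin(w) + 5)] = 6*(sin(w)^2 - 5*sin(w) - 2)/(sin(w) + 5)^3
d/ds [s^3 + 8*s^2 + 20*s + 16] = 3*s^2 + 16*s + 20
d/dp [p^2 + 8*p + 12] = 2*p + 8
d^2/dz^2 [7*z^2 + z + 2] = 14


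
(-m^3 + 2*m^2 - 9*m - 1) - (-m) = -m^3 + 2*m^2 - 8*m - 1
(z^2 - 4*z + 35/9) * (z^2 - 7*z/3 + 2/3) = z^4 - 19*z^3/3 + 125*z^2/9 - 317*z/27 + 70/27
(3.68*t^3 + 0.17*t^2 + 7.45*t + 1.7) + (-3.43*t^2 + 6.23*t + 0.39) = 3.68*t^3 - 3.26*t^2 + 13.68*t + 2.09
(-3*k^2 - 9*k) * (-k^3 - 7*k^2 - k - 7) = 3*k^5 + 30*k^4 + 66*k^3 + 30*k^2 + 63*k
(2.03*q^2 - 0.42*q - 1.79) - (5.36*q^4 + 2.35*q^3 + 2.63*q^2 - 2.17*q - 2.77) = -5.36*q^4 - 2.35*q^3 - 0.6*q^2 + 1.75*q + 0.98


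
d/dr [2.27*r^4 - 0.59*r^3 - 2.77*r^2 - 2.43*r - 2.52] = 9.08*r^3 - 1.77*r^2 - 5.54*r - 2.43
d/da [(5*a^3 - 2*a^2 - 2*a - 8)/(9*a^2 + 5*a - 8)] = (45*a^4 + 50*a^3 - 112*a^2 + 176*a + 56)/(81*a^4 + 90*a^3 - 119*a^2 - 80*a + 64)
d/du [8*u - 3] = 8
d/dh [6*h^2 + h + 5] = 12*h + 1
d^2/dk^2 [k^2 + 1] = 2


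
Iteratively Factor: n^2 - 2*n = (n)*(n - 2)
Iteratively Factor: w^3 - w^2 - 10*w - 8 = (w - 4)*(w^2 + 3*w + 2) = (w - 4)*(w + 1)*(w + 2)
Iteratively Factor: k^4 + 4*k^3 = (k)*(k^3 + 4*k^2) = k^2*(k^2 + 4*k) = k^2*(k + 4)*(k)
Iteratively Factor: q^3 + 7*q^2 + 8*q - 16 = (q - 1)*(q^2 + 8*q + 16) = (q - 1)*(q + 4)*(q + 4)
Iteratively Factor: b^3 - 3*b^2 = (b)*(b^2 - 3*b) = b^2*(b - 3)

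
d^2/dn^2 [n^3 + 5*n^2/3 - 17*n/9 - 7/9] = 6*n + 10/3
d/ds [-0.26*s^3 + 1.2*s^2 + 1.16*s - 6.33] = -0.78*s^2 + 2.4*s + 1.16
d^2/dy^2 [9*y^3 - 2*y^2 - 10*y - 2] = 54*y - 4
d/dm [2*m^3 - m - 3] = 6*m^2 - 1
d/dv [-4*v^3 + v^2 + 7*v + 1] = -12*v^2 + 2*v + 7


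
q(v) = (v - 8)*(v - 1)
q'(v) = 2*v - 9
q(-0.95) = 17.45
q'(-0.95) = -10.90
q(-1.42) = 22.80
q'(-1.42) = -11.84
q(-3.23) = 47.50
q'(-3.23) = -15.46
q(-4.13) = 62.23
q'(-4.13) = -17.26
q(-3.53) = 52.23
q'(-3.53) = -16.06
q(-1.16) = 19.79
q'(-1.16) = -11.32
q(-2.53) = 37.17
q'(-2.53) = -14.06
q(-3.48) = 51.43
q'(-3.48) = -15.96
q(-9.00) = 170.00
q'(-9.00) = -27.00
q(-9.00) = 170.00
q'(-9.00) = -27.00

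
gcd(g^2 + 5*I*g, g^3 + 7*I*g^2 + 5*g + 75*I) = g + 5*I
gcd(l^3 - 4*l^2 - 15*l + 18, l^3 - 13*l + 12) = l - 1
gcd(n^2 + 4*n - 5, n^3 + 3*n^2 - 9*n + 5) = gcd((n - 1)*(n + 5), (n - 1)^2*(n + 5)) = n^2 + 4*n - 5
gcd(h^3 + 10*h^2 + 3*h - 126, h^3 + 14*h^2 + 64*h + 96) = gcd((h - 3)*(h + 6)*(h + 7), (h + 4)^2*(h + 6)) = h + 6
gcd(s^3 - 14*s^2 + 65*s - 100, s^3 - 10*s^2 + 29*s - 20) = s^2 - 9*s + 20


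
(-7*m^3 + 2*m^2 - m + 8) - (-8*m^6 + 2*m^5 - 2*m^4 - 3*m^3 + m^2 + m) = 8*m^6 - 2*m^5 + 2*m^4 - 4*m^3 + m^2 - 2*m + 8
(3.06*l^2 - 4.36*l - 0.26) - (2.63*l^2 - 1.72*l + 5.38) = 0.43*l^2 - 2.64*l - 5.64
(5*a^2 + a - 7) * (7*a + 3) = 35*a^3 + 22*a^2 - 46*a - 21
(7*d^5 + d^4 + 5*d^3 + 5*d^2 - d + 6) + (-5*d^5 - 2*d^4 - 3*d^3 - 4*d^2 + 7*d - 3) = 2*d^5 - d^4 + 2*d^3 + d^2 + 6*d + 3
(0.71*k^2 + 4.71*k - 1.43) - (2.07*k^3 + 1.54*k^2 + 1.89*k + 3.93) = -2.07*k^3 - 0.83*k^2 + 2.82*k - 5.36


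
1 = 1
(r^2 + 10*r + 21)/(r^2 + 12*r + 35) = (r + 3)/(r + 5)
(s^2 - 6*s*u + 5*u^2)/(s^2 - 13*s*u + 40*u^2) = (s - u)/(s - 8*u)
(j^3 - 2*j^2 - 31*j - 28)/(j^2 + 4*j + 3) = (j^2 - 3*j - 28)/(j + 3)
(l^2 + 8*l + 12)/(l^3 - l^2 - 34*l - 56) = (l + 6)/(l^2 - 3*l - 28)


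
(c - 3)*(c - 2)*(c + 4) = c^3 - c^2 - 14*c + 24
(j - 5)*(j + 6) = j^2 + j - 30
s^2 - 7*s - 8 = (s - 8)*(s + 1)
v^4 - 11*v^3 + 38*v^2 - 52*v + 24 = (v - 6)*(v - 2)^2*(v - 1)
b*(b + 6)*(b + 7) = b^3 + 13*b^2 + 42*b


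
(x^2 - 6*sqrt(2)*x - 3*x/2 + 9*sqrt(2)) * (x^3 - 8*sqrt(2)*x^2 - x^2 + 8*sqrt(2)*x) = x^5 - 14*sqrt(2)*x^4 - 5*x^4/2 + 35*sqrt(2)*x^3 + 195*x^3/2 - 240*x^2 - 21*sqrt(2)*x^2 + 144*x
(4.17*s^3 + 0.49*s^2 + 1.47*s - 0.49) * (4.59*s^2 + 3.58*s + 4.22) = 19.1403*s^5 + 17.1777*s^4 + 26.0989*s^3 + 5.0813*s^2 + 4.4492*s - 2.0678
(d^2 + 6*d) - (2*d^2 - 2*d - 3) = -d^2 + 8*d + 3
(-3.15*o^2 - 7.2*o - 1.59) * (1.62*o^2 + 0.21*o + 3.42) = -5.103*o^4 - 12.3255*o^3 - 14.8608*o^2 - 24.9579*o - 5.4378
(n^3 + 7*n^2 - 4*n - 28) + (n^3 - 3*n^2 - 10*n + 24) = 2*n^3 + 4*n^2 - 14*n - 4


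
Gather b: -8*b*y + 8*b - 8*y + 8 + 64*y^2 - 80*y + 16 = b*(8 - 8*y) + 64*y^2 - 88*y + 24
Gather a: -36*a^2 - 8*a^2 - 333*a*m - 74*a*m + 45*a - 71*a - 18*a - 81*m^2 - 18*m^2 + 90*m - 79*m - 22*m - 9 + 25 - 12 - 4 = -44*a^2 + a*(-407*m - 44) - 99*m^2 - 11*m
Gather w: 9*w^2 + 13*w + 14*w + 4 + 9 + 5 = 9*w^2 + 27*w + 18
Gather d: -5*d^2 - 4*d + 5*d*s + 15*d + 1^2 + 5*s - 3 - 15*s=-5*d^2 + d*(5*s + 11) - 10*s - 2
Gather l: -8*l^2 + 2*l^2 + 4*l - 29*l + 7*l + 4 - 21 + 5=-6*l^2 - 18*l - 12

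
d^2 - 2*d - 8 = (d - 4)*(d + 2)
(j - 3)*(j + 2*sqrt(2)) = j^2 - 3*j + 2*sqrt(2)*j - 6*sqrt(2)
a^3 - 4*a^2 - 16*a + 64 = (a - 4)^2*(a + 4)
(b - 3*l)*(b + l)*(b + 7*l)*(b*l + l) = b^4*l + 5*b^3*l^2 + b^3*l - 17*b^2*l^3 + 5*b^2*l^2 - 21*b*l^4 - 17*b*l^3 - 21*l^4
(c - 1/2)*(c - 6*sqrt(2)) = c^2 - 6*sqrt(2)*c - c/2 + 3*sqrt(2)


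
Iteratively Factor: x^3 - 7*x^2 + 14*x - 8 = (x - 4)*(x^2 - 3*x + 2) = (x - 4)*(x - 2)*(x - 1)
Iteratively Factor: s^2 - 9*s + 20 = (s - 4)*(s - 5)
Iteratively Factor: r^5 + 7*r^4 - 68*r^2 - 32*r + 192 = (r - 2)*(r^4 + 9*r^3 + 18*r^2 - 32*r - 96) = (r - 2)^2*(r^3 + 11*r^2 + 40*r + 48) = (r - 2)^2*(r + 3)*(r^2 + 8*r + 16) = (r - 2)^2*(r + 3)*(r + 4)*(r + 4)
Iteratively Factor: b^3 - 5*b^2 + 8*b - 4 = (b - 2)*(b^2 - 3*b + 2) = (b - 2)^2*(b - 1)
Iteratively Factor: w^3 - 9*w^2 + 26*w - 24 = (w - 2)*(w^2 - 7*w + 12) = (w - 3)*(w - 2)*(w - 4)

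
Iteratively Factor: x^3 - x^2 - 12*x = (x - 4)*(x^2 + 3*x) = (x - 4)*(x + 3)*(x)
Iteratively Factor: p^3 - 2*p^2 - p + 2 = (p - 2)*(p^2 - 1) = (p - 2)*(p - 1)*(p + 1)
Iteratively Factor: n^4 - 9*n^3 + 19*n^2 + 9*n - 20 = (n - 1)*(n^3 - 8*n^2 + 11*n + 20) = (n - 5)*(n - 1)*(n^2 - 3*n - 4) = (n - 5)*(n - 1)*(n + 1)*(n - 4)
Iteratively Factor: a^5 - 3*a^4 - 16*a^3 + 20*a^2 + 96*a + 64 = (a - 4)*(a^4 + a^3 - 12*a^2 - 28*a - 16) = (a - 4)^2*(a^3 + 5*a^2 + 8*a + 4) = (a - 4)^2*(a + 1)*(a^2 + 4*a + 4) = (a - 4)^2*(a + 1)*(a + 2)*(a + 2)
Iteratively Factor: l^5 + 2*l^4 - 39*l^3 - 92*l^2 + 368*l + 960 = (l + 4)*(l^4 - 2*l^3 - 31*l^2 + 32*l + 240) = (l - 4)*(l + 4)*(l^3 + 2*l^2 - 23*l - 60) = (l - 5)*(l - 4)*(l + 4)*(l^2 + 7*l + 12) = (l - 5)*(l - 4)*(l + 4)^2*(l + 3)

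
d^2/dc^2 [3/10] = 0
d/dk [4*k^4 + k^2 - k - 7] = 16*k^3 + 2*k - 1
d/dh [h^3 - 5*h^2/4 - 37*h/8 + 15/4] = 3*h^2 - 5*h/2 - 37/8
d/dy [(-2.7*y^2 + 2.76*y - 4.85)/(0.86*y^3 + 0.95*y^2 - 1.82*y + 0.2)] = (2.322*y^4 - 4.7472*y^3 + 14.805*y^2 + 8.135*y - 8.275)/(0.7396*y^6 + 1.634*y^5 - 2.2279*y^4 - 3.114*y^3 + 3.6924*y^2 - 0.728*y + 0.04)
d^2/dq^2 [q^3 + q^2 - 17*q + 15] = 6*q + 2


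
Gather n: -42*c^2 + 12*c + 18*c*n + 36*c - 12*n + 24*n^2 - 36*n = -42*c^2 + 48*c + 24*n^2 + n*(18*c - 48)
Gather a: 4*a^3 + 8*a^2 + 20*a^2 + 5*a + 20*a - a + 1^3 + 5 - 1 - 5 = 4*a^3 + 28*a^2 + 24*a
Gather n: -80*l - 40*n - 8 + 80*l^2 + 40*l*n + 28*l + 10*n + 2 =80*l^2 - 52*l + n*(40*l - 30) - 6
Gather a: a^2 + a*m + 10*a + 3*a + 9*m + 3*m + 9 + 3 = a^2 + a*(m + 13) + 12*m + 12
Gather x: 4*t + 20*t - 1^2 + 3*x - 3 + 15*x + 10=24*t + 18*x + 6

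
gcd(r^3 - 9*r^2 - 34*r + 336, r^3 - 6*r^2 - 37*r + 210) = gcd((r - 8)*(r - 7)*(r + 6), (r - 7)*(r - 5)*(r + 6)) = r^2 - r - 42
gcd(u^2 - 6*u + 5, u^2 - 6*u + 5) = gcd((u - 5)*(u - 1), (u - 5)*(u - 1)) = u^2 - 6*u + 5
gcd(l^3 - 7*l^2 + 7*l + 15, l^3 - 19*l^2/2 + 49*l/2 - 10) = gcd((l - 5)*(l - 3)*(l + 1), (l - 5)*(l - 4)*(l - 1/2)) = l - 5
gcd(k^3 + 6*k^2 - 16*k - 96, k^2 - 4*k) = k - 4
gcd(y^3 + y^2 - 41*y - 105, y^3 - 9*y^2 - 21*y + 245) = y^2 - 2*y - 35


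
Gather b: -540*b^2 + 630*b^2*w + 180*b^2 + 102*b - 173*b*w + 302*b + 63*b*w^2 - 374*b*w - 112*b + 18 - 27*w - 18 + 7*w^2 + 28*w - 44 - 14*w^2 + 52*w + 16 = b^2*(630*w - 360) + b*(63*w^2 - 547*w + 292) - 7*w^2 + 53*w - 28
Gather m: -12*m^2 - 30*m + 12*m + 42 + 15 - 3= -12*m^2 - 18*m + 54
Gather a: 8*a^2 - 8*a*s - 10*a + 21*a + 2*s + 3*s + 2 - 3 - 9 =8*a^2 + a*(11 - 8*s) + 5*s - 10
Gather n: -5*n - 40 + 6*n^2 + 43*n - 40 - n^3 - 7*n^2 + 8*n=-n^3 - n^2 + 46*n - 80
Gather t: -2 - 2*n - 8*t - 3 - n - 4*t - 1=-3*n - 12*t - 6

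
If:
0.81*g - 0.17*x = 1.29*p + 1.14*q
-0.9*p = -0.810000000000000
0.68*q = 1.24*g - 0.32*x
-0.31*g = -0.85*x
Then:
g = -1.02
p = 0.90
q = -1.69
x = -0.37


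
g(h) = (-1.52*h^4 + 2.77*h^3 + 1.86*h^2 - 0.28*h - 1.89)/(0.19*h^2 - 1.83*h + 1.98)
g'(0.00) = -1.02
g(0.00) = -0.95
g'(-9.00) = 95.59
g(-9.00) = -349.90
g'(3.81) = 79.34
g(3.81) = 64.03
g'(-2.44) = 12.91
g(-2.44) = -11.12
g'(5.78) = 468.86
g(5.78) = 490.26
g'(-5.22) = 44.02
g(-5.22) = -88.11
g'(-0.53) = -0.07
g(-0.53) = -0.58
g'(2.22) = 15.38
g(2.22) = -0.04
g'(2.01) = 12.62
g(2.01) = -2.95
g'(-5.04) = 41.76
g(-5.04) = -80.39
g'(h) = (1.83 - 0.38*h)*(-1.52*h^4 + 2.77*h^3 + 1.86*h^2 - 0.28*h - 1.89)/(0.19*h^2 - 1.83*h + 1.98)^2 + (-6.08*h^3 + 8.31*h^2 + 3.72*h - 0.28)/(0.19*h^2 - 1.83*h + 1.98) = (-0.5776*h^5 + 8.8711*h^4 - 22.1766*h^3 + 13.1032*h^2 + 8.0838*h - 4.0131)/(0.0361*h^4 - 0.6954*h^3 + 4.1013*h^2 - 7.2468*h + 3.9204)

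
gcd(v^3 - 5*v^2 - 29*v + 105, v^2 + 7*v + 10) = v + 5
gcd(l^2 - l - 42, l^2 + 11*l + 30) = l + 6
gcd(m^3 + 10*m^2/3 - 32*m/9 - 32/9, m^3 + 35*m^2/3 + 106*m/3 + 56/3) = m^2 + 14*m/3 + 8/3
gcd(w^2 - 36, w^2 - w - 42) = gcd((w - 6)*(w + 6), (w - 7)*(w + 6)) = w + 6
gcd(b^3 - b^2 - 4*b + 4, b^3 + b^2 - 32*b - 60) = b + 2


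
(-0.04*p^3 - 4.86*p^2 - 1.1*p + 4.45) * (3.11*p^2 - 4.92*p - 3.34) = -0.1244*p^5 - 14.9178*p^4 + 20.6238*p^3 + 35.4839*p^2 - 18.22*p - 14.863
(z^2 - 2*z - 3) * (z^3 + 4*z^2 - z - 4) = z^5 + 2*z^4 - 12*z^3 - 14*z^2 + 11*z + 12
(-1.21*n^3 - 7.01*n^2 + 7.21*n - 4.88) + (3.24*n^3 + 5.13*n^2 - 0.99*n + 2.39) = 2.03*n^3 - 1.88*n^2 + 6.22*n - 2.49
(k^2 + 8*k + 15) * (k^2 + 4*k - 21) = k^4 + 12*k^3 + 26*k^2 - 108*k - 315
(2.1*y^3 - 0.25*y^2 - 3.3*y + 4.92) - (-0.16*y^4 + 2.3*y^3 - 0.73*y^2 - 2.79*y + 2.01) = 0.16*y^4 - 0.2*y^3 + 0.48*y^2 - 0.51*y + 2.91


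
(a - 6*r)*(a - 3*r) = a^2 - 9*a*r + 18*r^2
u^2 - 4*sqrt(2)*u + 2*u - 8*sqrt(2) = (u + 2)*(u - 4*sqrt(2))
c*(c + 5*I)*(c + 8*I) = c^3 + 13*I*c^2 - 40*c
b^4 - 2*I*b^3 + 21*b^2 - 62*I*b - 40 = (b - 4*I)*(b - 2*I)*(b - I)*(b + 5*I)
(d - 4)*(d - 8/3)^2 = d^3 - 28*d^2/3 + 256*d/9 - 256/9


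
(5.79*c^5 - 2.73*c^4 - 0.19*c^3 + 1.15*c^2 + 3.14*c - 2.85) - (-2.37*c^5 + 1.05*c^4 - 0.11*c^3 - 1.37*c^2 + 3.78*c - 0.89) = 8.16*c^5 - 3.78*c^4 - 0.08*c^3 + 2.52*c^2 - 0.64*c - 1.96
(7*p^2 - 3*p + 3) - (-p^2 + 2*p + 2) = 8*p^2 - 5*p + 1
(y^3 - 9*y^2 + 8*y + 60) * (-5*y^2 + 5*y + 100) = -5*y^5 + 50*y^4 + 15*y^3 - 1160*y^2 + 1100*y + 6000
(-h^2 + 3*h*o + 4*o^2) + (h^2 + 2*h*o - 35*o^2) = 5*h*o - 31*o^2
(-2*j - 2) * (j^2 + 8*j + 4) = -2*j^3 - 18*j^2 - 24*j - 8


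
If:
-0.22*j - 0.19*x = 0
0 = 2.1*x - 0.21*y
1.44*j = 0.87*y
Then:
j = 0.00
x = 0.00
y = 0.00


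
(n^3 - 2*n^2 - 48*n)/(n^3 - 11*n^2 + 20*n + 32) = n*(n + 6)/(n^2 - 3*n - 4)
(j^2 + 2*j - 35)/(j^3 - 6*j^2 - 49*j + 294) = (j - 5)/(j^2 - 13*j + 42)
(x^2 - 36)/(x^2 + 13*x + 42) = (x - 6)/(x + 7)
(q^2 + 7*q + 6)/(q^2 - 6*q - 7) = (q + 6)/(q - 7)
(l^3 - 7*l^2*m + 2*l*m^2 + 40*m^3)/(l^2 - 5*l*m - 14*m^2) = (l^2 - 9*l*m + 20*m^2)/(l - 7*m)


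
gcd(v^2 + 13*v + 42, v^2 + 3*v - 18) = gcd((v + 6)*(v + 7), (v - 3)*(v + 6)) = v + 6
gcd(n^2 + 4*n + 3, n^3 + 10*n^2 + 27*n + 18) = n^2 + 4*n + 3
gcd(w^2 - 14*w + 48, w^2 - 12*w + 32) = w - 8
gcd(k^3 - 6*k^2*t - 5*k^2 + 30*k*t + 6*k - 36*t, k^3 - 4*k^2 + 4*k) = k - 2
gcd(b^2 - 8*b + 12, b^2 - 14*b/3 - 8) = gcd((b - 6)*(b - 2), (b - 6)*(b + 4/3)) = b - 6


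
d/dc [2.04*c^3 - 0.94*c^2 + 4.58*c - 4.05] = 6.12*c^2 - 1.88*c + 4.58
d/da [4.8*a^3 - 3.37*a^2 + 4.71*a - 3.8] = 14.4*a^2 - 6.74*a + 4.71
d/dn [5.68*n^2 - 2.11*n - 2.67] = 11.36*n - 2.11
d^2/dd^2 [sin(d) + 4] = -sin(d)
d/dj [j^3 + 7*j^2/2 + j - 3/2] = 3*j^2 + 7*j + 1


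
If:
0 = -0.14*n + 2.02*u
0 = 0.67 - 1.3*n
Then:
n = 0.52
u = 0.04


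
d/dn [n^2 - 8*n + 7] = 2*n - 8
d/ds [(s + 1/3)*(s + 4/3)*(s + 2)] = 3*s^2 + 22*s/3 + 34/9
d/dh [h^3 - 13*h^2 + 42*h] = 3*h^2 - 26*h + 42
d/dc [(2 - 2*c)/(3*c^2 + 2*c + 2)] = 2*(3*c^2 - 6*c - 4)/(9*c^4 + 12*c^3 + 16*c^2 + 8*c + 4)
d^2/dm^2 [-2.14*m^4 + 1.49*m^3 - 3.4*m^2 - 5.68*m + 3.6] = -25.68*m^2 + 8.94*m - 6.8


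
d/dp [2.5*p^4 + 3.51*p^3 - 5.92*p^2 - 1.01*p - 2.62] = 10.0*p^3 + 10.53*p^2 - 11.84*p - 1.01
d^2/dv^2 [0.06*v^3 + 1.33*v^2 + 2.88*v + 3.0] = 0.36*v + 2.66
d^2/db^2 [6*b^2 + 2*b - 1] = 12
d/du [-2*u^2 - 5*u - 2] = -4*u - 5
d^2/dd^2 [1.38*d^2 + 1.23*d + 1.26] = 2.76000000000000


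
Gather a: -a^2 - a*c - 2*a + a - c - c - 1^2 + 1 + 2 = -a^2 + a*(-c - 1) - 2*c + 2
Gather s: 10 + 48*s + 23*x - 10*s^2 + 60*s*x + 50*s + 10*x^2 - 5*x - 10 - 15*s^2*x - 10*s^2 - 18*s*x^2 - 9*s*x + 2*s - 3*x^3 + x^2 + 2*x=s^2*(-15*x - 20) + s*(-18*x^2 + 51*x + 100) - 3*x^3 + 11*x^2 + 20*x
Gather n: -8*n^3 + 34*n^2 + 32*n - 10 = -8*n^3 + 34*n^2 + 32*n - 10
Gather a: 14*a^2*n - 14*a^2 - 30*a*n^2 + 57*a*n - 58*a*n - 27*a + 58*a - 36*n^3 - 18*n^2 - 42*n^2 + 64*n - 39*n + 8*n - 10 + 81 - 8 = a^2*(14*n - 14) + a*(-30*n^2 - n + 31) - 36*n^3 - 60*n^2 + 33*n + 63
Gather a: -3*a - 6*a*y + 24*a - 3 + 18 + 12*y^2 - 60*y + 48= a*(21 - 6*y) + 12*y^2 - 60*y + 63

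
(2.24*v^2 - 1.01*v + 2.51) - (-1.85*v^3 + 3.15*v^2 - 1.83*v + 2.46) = 1.85*v^3 - 0.91*v^2 + 0.82*v + 0.0499999999999998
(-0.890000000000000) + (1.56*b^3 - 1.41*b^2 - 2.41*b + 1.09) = 1.56*b^3 - 1.41*b^2 - 2.41*b + 0.2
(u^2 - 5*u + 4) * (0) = 0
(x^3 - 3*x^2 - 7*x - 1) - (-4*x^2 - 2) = x^3 + x^2 - 7*x + 1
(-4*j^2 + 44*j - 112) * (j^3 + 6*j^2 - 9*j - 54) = -4*j^5 + 20*j^4 + 188*j^3 - 852*j^2 - 1368*j + 6048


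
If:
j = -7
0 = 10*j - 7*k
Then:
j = -7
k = -10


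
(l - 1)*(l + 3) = l^2 + 2*l - 3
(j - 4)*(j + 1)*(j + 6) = j^3 + 3*j^2 - 22*j - 24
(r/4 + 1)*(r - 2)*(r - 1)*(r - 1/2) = r^4/4 + r^3/8 - 21*r^2/8 + 13*r/4 - 1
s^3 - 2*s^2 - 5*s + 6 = (s - 3)*(s - 1)*(s + 2)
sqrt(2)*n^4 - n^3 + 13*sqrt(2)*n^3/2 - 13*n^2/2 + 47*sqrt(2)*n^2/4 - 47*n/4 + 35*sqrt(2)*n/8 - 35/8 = (n + 5/2)*(n + 7/2)*(n - sqrt(2)/2)*(sqrt(2)*n + sqrt(2)/2)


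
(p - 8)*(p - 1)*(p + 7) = p^3 - 2*p^2 - 55*p + 56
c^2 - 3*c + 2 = (c - 2)*(c - 1)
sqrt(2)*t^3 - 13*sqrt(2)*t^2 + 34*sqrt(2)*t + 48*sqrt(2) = (t - 8)*(t - 6)*(sqrt(2)*t + sqrt(2))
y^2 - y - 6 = (y - 3)*(y + 2)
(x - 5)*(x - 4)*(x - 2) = x^3 - 11*x^2 + 38*x - 40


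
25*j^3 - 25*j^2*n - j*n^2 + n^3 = (-5*j + n)*(-j + n)*(5*j + n)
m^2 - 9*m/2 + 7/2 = (m - 7/2)*(m - 1)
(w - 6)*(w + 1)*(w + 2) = w^3 - 3*w^2 - 16*w - 12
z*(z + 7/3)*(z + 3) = z^3 + 16*z^2/3 + 7*z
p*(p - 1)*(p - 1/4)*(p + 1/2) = p^4 - 3*p^3/4 - 3*p^2/8 + p/8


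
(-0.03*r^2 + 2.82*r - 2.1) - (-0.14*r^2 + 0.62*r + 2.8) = 0.11*r^2 + 2.2*r - 4.9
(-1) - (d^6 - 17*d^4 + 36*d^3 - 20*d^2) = -d^6 + 17*d^4 - 36*d^3 + 20*d^2 - 1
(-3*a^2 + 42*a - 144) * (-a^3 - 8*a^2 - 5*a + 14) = 3*a^5 - 18*a^4 - 177*a^3 + 900*a^2 + 1308*a - 2016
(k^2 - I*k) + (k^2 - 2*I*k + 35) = 2*k^2 - 3*I*k + 35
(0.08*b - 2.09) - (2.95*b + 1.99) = -2.87*b - 4.08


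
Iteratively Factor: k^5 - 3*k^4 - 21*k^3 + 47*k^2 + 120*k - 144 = (k - 1)*(k^4 - 2*k^3 - 23*k^2 + 24*k + 144) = (k - 1)*(k + 3)*(k^3 - 5*k^2 - 8*k + 48) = (k - 1)*(k + 3)^2*(k^2 - 8*k + 16) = (k - 4)*(k - 1)*(k + 3)^2*(k - 4)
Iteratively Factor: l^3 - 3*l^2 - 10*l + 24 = (l - 2)*(l^2 - l - 12) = (l - 4)*(l - 2)*(l + 3)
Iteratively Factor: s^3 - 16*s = (s - 4)*(s^2 + 4*s) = (s - 4)*(s + 4)*(s)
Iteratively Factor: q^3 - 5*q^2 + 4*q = (q)*(q^2 - 5*q + 4) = q*(q - 1)*(q - 4)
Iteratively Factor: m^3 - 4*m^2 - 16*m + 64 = (m + 4)*(m^2 - 8*m + 16) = (m - 4)*(m + 4)*(m - 4)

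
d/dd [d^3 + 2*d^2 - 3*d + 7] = 3*d^2 + 4*d - 3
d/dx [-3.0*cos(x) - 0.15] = 3.0*sin(x)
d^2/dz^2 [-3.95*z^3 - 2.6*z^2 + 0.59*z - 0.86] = -23.7*z - 5.2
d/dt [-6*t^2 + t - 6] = 1 - 12*t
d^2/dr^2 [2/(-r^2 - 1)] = 4*(1 - 3*r^2)/(r^2 + 1)^3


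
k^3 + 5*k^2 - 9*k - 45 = (k - 3)*(k + 3)*(k + 5)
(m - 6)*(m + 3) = m^2 - 3*m - 18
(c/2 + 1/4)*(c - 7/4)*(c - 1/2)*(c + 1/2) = c^4/2 - 5*c^3/8 - 9*c^2/16 + 5*c/32 + 7/64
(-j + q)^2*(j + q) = j^3 - j^2*q - j*q^2 + q^3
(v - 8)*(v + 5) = v^2 - 3*v - 40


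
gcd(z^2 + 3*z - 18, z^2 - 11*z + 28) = 1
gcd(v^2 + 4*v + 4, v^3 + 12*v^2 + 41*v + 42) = v + 2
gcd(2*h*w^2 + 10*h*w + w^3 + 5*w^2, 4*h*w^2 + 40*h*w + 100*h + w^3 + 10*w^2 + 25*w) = w + 5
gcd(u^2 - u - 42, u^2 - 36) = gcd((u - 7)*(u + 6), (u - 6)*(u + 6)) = u + 6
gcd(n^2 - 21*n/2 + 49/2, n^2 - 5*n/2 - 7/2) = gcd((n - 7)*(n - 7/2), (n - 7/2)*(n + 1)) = n - 7/2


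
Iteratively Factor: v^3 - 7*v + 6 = (v - 2)*(v^2 + 2*v - 3) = (v - 2)*(v + 3)*(v - 1)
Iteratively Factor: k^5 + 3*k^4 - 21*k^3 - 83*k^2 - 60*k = (k)*(k^4 + 3*k^3 - 21*k^2 - 83*k - 60) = k*(k + 4)*(k^3 - k^2 - 17*k - 15) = k*(k + 1)*(k + 4)*(k^2 - 2*k - 15) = k*(k + 1)*(k + 3)*(k + 4)*(k - 5)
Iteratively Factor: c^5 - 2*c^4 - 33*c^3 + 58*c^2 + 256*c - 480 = (c - 5)*(c^4 + 3*c^3 - 18*c^2 - 32*c + 96) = (c - 5)*(c - 2)*(c^3 + 5*c^2 - 8*c - 48) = (c - 5)*(c - 2)*(c + 4)*(c^2 + c - 12) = (c - 5)*(c - 3)*(c - 2)*(c + 4)*(c + 4)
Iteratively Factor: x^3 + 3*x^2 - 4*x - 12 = (x - 2)*(x^2 + 5*x + 6) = (x - 2)*(x + 3)*(x + 2)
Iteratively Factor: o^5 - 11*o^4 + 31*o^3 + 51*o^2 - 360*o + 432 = (o - 3)*(o^4 - 8*o^3 + 7*o^2 + 72*o - 144) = (o - 3)*(o + 3)*(o^3 - 11*o^2 + 40*o - 48) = (o - 4)*(o - 3)*(o + 3)*(o^2 - 7*o + 12) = (o - 4)*(o - 3)^2*(o + 3)*(o - 4)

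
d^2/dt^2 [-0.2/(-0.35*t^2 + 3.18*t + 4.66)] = (0.049*t^2 - 0.4452*t - 0.2*(0.7*t - 3.18)*(1.4*t - 6.36) - 0.6524)/(-0.35*t^2 + 3.18*t + 4.66)^3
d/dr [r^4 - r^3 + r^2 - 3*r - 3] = 4*r^3 - 3*r^2 + 2*r - 3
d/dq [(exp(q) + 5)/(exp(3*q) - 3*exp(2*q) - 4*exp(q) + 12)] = ((exp(q) + 5)*(-3*exp(2*q) + 6*exp(q) + 4) + exp(3*q) - 3*exp(2*q) - 4*exp(q) + 12)*exp(q)/(exp(3*q) - 3*exp(2*q) - 4*exp(q) + 12)^2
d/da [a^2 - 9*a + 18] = 2*a - 9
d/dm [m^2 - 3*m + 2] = 2*m - 3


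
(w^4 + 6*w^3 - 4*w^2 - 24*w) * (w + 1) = w^5 + 7*w^4 + 2*w^3 - 28*w^2 - 24*w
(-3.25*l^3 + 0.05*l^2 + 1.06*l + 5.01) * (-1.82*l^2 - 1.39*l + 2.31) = 5.915*l^5 + 4.4265*l^4 - 9.5062*l^3 - 10.4761*l^2 - 4.5153*l + 11.5731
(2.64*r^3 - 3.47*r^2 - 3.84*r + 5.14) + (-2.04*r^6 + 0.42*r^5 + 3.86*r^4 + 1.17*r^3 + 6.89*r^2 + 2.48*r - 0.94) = -2.04*r^6 + 0.42*r^5 + 3.86*r^4 + 3.81*r^3 + 3.42*r^2 - 1.36*r + 4.2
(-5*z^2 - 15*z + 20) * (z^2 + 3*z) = -5*z^4 - 30*z^3 - 25*z^2 + 60*z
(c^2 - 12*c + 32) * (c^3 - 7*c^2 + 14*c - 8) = c^5 - 19*c^4 + 130*c^3 - 400*c^2 + 544*c - 256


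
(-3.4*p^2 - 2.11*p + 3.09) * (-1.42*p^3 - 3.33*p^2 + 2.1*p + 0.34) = 4.828*p^5 + 14.3182*p^4 - 4.5015*p^3 - 15.8767*p^2 + 5.7716*p + 1.0506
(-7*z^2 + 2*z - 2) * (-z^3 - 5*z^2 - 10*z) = 7*z^5 + 33*z^4 + 62*z^3 - 10*z^2 + 20*z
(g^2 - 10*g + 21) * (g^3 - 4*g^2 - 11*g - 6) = g^5 - 14*g^4 + 50*g^3 + 20*g^2 - 171*g - 126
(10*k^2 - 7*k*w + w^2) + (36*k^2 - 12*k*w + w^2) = 46*k^2 - 19*k*w + 2*w^2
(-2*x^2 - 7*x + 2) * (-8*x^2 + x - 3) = 16*x^4 + 54*x^3 - 17*x^2 + 23*x - 6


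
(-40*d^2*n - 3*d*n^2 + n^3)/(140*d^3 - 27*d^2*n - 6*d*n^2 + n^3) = n*(-8*d + n)/(28*d^2 - 11*d*n + n^2)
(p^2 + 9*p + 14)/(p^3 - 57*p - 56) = (p + 2)/(p^2 - 7*p - 8)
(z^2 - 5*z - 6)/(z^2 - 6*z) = (z + 1)/z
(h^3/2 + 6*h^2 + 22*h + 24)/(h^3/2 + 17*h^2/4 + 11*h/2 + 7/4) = 2*(h^3 + 12*h^2 + 44*h + 48)/(2*h^3 + 17*h^2 + 22*h + 7)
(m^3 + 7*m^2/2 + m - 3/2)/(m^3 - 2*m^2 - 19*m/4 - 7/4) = 2*(2*m^2 + 5*m - 3)/(4*m^2 - 12*m - 7)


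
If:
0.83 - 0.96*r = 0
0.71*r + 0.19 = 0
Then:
No Solution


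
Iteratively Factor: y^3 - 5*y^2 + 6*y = (y - 3)*(y^2 - 2*y) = y*(y - 3)*(y - 2)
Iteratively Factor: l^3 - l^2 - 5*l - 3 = (l - 3)*(l^2 + 2*l + 1) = (l - 3)*(l + 1)*(l + 1)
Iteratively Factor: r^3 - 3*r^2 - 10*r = (r)*(r^2 - 3*r - 10) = r*(r - 5)*(r + 2)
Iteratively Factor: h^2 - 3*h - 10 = (h + 2)*(h - 5)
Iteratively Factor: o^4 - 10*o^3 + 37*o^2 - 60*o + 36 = (o - 3)*(o^3 - 7*o^2 + 16*o - 12) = (o - 3)^2*(o^2 - 4*o + 4) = (o - 3)^2*(o - 2)*(o - 2)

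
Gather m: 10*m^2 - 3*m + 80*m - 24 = 10*m^2 + 77*m - 24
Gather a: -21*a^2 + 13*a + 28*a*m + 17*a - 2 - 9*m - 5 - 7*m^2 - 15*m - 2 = -21*a^2 + a*(28*m + 30) - 7*m^2 - 24*m - 9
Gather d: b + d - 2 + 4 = b + d + 2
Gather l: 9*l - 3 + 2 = 9*l - 1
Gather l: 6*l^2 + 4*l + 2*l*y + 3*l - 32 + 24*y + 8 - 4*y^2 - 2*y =6*l^2 + l*(2*y + 7) - 4*y^2 + 22*y - 24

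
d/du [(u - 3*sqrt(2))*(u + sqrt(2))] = 2*u - 2*sqrt(2)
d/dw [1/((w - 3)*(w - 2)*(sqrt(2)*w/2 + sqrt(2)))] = sqrt(2)*(-(w - 3)*(w - 2) - (w - 3)*(w + 2) - (w - 2)*(w + 2))/((w - 3)^2*(w - 2)^2*(w + 2)^2)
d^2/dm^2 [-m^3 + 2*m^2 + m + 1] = 4 - 6*m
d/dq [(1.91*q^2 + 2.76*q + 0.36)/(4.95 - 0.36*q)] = (-0.6876*q^2 + 18.909*q + 13.7916)/(0.1296*q^2 - 3.564*q + 24.5025)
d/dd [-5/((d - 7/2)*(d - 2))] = 10*(4*d - 11)/((d - 2)^2*(2*d - 7)^2)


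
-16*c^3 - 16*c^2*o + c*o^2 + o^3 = (-4*c + o)*(c + o)*(4*c + o)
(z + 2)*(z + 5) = z^2 + 7*z + 10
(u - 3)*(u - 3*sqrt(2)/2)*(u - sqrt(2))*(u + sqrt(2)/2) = u^4 - 3*u^3 - 2*sqrt(2)*u^3 + u^2/2 + 6*sqrt(2)*u^2 - 3*u/2 + 3*sqrt(2)*u/2 - 9*sqrt(2)/2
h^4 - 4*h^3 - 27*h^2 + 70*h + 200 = (h - 5)^2*(h + 2)*(h + 4)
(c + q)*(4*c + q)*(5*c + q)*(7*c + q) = 140*c^4 + 223*c^3*q + 99*c^2*q^2 + 17*c*q^3 + q^4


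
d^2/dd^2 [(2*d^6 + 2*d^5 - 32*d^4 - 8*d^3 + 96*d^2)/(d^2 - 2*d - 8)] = 4*(6*d^5 - 63*d^4 + 178*d^3 + 72*d^2 - 672*d + 384)/(d^3 - 12*d^2 + 48*d - 64)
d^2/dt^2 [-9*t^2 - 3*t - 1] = -18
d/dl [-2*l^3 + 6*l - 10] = 6 - 6*l^2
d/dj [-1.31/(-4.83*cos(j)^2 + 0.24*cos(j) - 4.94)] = (12.6546*cos(j) - 0.3144)*sin(j)/(4.83*cos(j)^2 - 0.24*cos(j) + 4.94)^2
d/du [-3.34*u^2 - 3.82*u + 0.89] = -6.68*u - 3.82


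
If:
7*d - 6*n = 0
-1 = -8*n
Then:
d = 3/28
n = 1/8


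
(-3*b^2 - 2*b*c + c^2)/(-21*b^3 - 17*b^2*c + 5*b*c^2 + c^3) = 1/(7*b + c)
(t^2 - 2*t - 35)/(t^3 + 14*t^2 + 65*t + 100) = (t - 7)/(t^2 + 9*t + 20)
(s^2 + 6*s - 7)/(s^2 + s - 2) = (s + 7)/(s + 2)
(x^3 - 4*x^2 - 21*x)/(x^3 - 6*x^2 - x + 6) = x*(x^2 - 4*x - 21)/(x^3 - 6*x^2 - x + 6)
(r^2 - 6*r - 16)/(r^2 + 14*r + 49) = (r^2 - 6*r - 16)/(r^2 + 14*r + 49)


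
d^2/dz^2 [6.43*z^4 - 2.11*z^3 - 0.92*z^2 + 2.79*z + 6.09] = 77.16*z^2 - 12.66*z - 1.84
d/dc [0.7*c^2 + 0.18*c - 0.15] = 1.4*c + 0.18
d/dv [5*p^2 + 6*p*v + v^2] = 6*p + 2*v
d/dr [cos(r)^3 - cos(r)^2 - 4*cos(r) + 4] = (-3*cos(r)^2 + 2*cos(r) + 4)*sin(r)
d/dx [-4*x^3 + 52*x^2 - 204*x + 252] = -12*x^2 + 104*x - 204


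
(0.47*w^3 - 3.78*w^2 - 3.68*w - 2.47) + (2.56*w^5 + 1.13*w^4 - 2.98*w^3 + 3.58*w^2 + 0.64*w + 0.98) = 2.56*w^5 + 1.13*w^4 - 2.51*w^3 - 0.2*w^2 - 3.04*w - 1.49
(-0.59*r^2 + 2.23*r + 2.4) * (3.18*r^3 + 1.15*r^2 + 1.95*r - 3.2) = -1.8762*r^5 + 6.4129*r^4 + 9.046*r^3 + 8.9965*r^2 - 2.456*r - 7.68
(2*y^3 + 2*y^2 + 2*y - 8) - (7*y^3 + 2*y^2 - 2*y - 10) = -5*y^3 + 4*y + 2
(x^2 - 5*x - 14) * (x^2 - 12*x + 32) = x^4 - 17*x^3 + 78*x^2 + 8*x - 448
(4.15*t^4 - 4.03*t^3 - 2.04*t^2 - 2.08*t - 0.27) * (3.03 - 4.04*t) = -16.766*t^5 + 28.8557*t^4 - 3.9693*t^3 + 2.222*t^2 - 5.2116*t - 0.8181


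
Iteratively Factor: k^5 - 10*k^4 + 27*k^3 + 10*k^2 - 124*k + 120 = (k - 3)*(k^4 - 7*k^3 + 6*k^2 + 28*k - 40) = (k - 3)*(k + 2)*(k^3 - 9*k^2 + 24*k - 20) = (k - 5)*(k - 3)*(k + 2)*(k^2 - 4*k + 4) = (k - 5)*(k - 3)*(k - 2)*(k + 2)*(k - 2)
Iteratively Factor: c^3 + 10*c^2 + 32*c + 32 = (c + 2)*(c^2 + 8*c + 16) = (c + 2)*(c + 4)*(c + 4)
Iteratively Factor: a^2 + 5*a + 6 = (a + 2)*(a + 3)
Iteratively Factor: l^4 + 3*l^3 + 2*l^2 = (l)*(l^3 + 3*l^2 + 2*l) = l*(l + 2)*(l^2 + l) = l^2*(l + 2)*(l + 1)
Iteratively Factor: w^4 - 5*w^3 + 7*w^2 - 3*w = (w - 1)*(w^3 - 4*w^2 + 3*w) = (w - 1)^2*(w^2 - 3*w) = w*(w - 1)^2*(w - 3)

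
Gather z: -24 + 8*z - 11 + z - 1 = 9*z - 36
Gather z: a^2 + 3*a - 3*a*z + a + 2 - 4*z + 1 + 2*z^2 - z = a^2 + 4*a + 2*z^2 + z*(-3*a - 5) + 3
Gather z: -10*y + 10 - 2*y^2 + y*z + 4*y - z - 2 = -2*y^2 - 6*y + z*(y - 1) + 8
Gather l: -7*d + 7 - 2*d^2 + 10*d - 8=-2*d^2 + 3*d - 1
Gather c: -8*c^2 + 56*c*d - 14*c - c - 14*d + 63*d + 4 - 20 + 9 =-8*c^2 + c*(56*d - 15) + 49*d - 7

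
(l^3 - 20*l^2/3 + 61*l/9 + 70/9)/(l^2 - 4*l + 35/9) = (3*l^2 - 13*l - 10)/(3*l - 5)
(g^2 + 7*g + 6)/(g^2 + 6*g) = (g + 1)/g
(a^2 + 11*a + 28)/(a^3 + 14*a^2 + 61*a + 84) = 1/(a + 3)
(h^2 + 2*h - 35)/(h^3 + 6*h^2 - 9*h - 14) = (h - 5)/(h^2 - h - 2)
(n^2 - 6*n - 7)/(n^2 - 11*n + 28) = (n + 1)/(n - 4)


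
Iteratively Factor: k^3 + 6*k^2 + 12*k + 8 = (k + 2)*(k^2 + 4*k + 4) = (k + 2)^2*(k + 2)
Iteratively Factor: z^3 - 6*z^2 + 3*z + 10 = (z - 5)*(z^2 - z - 2) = (z - 5)*(z - 2)*(z + 1)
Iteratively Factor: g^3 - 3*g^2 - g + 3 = (g - 1)*(g^2 - 2*g - 3) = (g - 3)*(g - 1)*(g + 1)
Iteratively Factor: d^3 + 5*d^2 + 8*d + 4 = (d + 2)*(d^2 + 3*d + 2) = (d + 2)^2*(d + 1)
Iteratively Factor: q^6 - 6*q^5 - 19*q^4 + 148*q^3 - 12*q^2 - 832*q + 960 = (q + 3)*(q^5 - 9*q^4 + 8*q^3 + 124*q^2 - 384*q + 320) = (q - 2)*(q + 3)*(q^4 - 7*q^3 - 6*q^2 + 112*q - 160) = (q - 4)*(q - 2)*(q + 3)*(q^3 - 3*q^2 - 18*q + 40) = (q - 4)*(q - 2)^2*(q + 3)*(q^2 - q - 20) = (q - 5)*(q - 4)*(q - 2)^2*(q + 3)*(q + 4)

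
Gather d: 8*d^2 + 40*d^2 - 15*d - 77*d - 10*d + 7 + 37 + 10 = 48*d^2 - 102*d + 54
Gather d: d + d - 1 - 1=2*d - 2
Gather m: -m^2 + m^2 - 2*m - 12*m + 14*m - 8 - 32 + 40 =0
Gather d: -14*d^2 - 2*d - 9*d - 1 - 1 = -14*d^2 - 11*d - 2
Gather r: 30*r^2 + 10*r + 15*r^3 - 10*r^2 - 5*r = 15*r^3 + 20*r^2 + 5*r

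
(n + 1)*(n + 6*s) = n^2 + 6*n*s + n + 6*s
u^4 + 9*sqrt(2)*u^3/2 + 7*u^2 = u^2*(u + sqrt(2))*(u + 7*sqrt(2)/2)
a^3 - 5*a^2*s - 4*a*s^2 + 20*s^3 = (a - 5*s)*(a - 2*s)*(a + 2*s)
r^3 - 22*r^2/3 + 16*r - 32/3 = (r - 4)*(r - 2)*(r - 4/3)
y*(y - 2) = y^2 - 2*y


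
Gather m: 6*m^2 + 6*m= 6*m^2 + 6*m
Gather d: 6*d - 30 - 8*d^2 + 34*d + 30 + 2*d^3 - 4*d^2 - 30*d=2*d^3 - 12*d^2 + 10*d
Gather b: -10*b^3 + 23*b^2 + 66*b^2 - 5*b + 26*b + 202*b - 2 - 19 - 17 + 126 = -10*b^3 + 89*b^2 + 223*b + 88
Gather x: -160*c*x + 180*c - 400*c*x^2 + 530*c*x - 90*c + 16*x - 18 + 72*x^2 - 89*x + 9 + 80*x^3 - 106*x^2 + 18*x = 90*c + 80*x^3 + x^2*(-400*c - 34) + x*(370*c - 55) - 9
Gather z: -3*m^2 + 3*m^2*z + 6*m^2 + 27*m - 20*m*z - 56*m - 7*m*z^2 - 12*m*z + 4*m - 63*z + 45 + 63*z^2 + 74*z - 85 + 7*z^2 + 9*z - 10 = 3*m^2 - 25*m + z^2*(70 - 7*m) + z*(3*m^2 - 32*m + 20) - 50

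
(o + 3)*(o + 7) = o^2 + 10*o + 21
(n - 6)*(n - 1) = n^2 - 7*n + 6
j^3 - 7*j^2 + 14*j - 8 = (j - 4)*(j - 2)*(j - 1)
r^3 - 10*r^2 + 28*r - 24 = (r - 6)*(r - 2)^2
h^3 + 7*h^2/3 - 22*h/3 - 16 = (h - 8/3)*(h + 2)*(h + 3)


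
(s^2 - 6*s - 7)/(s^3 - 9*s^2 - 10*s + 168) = (s + 1)/(s^2 - 2*s - 24)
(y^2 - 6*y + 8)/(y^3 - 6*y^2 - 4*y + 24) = (y - 4)/(y^2 - 4*y - 12)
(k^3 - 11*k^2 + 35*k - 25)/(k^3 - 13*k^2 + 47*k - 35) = (k - 5)/(k - 7)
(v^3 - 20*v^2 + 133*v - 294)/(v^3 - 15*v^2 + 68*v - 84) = (v - 7)/(v - 2)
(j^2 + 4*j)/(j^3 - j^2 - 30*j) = (j + 4)/(j^2 - j - 30)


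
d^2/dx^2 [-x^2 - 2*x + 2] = -2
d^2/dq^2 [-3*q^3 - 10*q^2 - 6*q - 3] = -18*q - 20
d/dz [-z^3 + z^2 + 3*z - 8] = -3*z^2 + 2*z + 3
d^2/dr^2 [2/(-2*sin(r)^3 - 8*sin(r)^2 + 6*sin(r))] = (9*sin(r)^3 + 44*sin(r)^2 + 46*sin(r) - 100 - 69/sin(r) + 72/sin(r)^2 - 18/sin(r)^3)/(sin(r)^2 + 4*sin(r) - 3)^3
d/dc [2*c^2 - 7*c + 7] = 4*c - 7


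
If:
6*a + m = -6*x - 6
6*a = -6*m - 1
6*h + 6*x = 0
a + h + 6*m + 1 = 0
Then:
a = 7/30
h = 7/6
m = -2/5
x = -7/6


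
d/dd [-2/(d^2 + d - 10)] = 2*(2*d + 1)/(d^2 + d - 10)^2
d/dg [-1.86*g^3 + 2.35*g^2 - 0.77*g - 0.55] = -5.58*g^2 + 4.7*g - 0.77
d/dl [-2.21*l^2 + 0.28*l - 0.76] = 0.28 - 4.42*l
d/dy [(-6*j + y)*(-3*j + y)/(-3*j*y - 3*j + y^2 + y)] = (6*j + 1)/(y^2 + 2*y + 1)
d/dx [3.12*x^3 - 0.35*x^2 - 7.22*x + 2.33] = 9.36*x^2 - 0.7*x - 7.22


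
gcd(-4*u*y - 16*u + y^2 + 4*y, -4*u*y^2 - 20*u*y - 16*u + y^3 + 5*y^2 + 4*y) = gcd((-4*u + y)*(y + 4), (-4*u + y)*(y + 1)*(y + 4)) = -4*u*y - 16*u + y^2 + 4*y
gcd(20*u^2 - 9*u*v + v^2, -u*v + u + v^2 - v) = 1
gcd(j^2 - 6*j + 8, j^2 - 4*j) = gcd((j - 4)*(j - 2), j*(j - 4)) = j - 4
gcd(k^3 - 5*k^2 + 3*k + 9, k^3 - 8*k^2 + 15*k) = k - 3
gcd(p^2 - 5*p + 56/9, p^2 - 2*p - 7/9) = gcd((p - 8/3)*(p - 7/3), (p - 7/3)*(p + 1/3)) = p - 7/3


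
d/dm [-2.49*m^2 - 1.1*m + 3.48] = -4.98*m - 1.1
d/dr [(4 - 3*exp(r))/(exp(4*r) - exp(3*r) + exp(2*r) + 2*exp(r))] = ((3*exp(r) - 4)*(4*exp(3*r) - 3*exp(2*r) + 2*exp(r) + 2) - 3*(exp(3*r) - exp(2*r) + exp(r) + 2)*exp(r))*exp(-r)/(exp(3*r) - exp(2*r) + exp(r) + 2)^2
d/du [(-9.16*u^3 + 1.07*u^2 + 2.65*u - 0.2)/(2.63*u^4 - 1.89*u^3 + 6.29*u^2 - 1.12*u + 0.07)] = (24.0908*u^6 - 5.6282*u^5 - 76.5026*u^4 + 32.6394*u^3 - 20.9245*u^2 + 2.6658*u - 0.0385)/(6.9169*u^8 - 9.9414*u^7 + 36.6575*u^6 - 29.6674*u^5 + 44.1659*u^4 - 14.3542*u^3 + 2.135*u^2 - 0.1568*u + 0.0049)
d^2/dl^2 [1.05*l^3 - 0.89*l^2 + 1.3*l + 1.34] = 6.3*l - 1.78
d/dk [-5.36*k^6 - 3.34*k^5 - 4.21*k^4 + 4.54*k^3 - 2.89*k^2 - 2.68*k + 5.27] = -32.16*k^5 - 16.7*k^4 - 16.84*k^3 + 13.62*k^2 - 5.78*k - 2.68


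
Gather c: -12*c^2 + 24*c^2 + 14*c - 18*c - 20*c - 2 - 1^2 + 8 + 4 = 12*c^2 - 24*c + 9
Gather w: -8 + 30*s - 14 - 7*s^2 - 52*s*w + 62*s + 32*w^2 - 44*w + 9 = -7*s^2 + 92*s + 32*w^2 + w*(-52*s - 44) - 13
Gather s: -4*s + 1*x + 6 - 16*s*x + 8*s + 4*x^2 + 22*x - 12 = s*(4 - 16*x) + 4*x^2 + 23*x - 6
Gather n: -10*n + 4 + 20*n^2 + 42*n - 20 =20*n^2 + 32*n - 16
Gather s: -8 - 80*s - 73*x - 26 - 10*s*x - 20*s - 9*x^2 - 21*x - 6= s*(-10*x - 100) - 9*x^2 - 94*x - 40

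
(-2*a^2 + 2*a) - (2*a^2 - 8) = -4*a^2 + 2*a + 8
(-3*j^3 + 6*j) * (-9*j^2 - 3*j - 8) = 27*j^5 + 9*j^4 - 30*j^3 - 18*j^2 - 48*j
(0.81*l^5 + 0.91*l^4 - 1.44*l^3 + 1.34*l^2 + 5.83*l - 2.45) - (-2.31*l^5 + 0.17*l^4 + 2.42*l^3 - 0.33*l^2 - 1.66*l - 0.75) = 3.12*l^5 + 0.74*l^4 - 3.86*l^3 + 1.67*l^2 + 7.49*l - 1.7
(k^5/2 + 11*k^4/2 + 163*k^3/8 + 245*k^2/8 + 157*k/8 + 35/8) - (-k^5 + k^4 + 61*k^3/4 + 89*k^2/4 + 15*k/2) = 3*k^5/2 + 9*k^4/2 + 41*k^3/8 + 67*k^2/8 + 97*k/8 + 35/8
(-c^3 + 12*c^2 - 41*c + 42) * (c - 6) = -c^4 + 18*c^3 - 113*c^2 + 288*c - 252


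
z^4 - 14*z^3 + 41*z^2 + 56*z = z*(z - 8)*(z - 7)*(z + 1)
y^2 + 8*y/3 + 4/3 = (y + 2/3)*(y + 2)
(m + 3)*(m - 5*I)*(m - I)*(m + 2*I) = m^4 + 3*m^3 - 4*I*m^3 + 7*m^2 - 12*I*m^2 + 21*m - 10*I*m - 30*I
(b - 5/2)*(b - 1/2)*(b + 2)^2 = b^4 + b^3 - 27*b^2/4 - 7*b + 5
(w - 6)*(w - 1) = w^2 - 7*w + 6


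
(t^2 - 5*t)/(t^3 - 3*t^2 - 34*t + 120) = t/(t^2 + 2*t - 24)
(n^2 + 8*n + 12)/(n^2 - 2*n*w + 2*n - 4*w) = (-n - 6)/(-n + 2*w)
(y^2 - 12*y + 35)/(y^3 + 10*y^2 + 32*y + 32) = (y^2 - 12*y + 35)/(y^3 + 10*y^2 + 32*y + 32)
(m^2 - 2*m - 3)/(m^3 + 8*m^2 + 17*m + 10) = (m - 3)/(m^2 + 7*m + 10)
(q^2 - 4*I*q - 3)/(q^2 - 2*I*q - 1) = (q - 3*I)/(q - I)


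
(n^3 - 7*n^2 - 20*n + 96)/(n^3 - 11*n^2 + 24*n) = (n + 4)/n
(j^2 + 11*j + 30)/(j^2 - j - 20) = (j^2 + 11*j + 30)/(j^2 - j - 20)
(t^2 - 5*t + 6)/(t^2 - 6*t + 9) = (t - 2)/(t - 3)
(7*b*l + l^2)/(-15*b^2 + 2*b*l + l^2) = l*(7*b + l)/(-15*b^2 + 2*b*l + l^2)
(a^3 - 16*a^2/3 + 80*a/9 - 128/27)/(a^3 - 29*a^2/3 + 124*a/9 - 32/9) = (9*a^2 - 36*a + 32)/(3*(3*a^2 - 25*a + 8))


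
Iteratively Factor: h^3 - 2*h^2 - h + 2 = (h - 2)*(h^2 - 1) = (h - 2)*(h + 1)*(h - 1)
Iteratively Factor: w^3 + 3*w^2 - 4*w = (w)*(w^2 + 3*w - 4) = w*(w - 1)*(w + 4)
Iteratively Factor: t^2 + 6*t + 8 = (t + 2)*(t + 4)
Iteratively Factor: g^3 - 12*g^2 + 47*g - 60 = (g - 3)*(g^2 - 9*g + 20) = (g - 5)*(g - 3)*(g - 4)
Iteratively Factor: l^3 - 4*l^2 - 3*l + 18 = (l - 3)*(l^2 - l - 6) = (l - 3)*(l + 2)*(l - 3)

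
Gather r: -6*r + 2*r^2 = 2*r^2 - 6*r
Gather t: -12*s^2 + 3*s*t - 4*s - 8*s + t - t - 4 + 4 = -12*s^2 + 3*s*t - 12*s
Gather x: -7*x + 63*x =56*x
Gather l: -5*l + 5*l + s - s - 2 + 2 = 0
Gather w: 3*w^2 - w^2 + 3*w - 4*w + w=2*w^2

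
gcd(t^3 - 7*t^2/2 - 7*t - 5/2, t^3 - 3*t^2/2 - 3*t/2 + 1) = t + 1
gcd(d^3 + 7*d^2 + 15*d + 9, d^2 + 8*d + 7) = d + 1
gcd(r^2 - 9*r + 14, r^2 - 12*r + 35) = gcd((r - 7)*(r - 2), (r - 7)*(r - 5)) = r - 7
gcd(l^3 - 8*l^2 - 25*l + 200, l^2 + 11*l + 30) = l + 5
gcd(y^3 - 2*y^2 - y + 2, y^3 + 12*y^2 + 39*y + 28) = y + 1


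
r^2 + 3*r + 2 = (r + 1)*(r + 2)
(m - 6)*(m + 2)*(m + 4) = m^3 - 28*m - 48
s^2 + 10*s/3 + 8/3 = (s + 4/3)*(s + 2)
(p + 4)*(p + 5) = p^2 + 9*p + 20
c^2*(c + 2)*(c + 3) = c^4 + 5*c^3 + 6*c^2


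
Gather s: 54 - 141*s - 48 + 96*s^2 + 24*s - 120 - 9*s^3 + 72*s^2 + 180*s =-9*s^3 + 168*s^2 + 63*s - 114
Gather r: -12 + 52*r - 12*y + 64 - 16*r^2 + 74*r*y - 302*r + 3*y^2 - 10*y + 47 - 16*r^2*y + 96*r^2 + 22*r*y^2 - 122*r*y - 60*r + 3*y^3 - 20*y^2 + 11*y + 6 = r^2*(80 - 16*y) + r*(22*y^2 - 48*y - 310) + 3*y^3 - 17*y^2 - 11*y + 105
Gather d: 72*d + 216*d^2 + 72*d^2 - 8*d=288*d^2 + 64*d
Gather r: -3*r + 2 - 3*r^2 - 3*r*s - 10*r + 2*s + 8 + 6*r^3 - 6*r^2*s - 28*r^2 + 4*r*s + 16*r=6*r^3 + r^2*(-6*s - 31) + r*(s + 3) + 2*s + 10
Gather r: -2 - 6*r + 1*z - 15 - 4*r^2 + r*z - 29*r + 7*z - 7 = -4*r^2 + r*(z - 35) + 8*z - 24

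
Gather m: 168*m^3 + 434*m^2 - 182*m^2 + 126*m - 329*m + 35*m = 168*m^3 + 252*m^2 - 168*m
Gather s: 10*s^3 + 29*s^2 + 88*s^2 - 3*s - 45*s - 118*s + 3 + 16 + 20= 10*s^3 + 117*s^2 - 166*s + 39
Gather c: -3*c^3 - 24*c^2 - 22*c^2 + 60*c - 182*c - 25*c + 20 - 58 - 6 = -3*c^3 - 46*c^2 - 147*c - 44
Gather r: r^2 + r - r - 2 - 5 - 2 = r^2 - 9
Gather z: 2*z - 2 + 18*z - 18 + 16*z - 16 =36*z - 36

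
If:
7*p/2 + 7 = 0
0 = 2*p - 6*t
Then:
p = -2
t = -2/3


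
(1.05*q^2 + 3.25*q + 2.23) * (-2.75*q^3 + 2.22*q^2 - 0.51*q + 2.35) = -2.8875*q^5 - 6.6065*q^4 + 0.547*q^3 + 5.7606*q^2 + 6.5002*q + 5.2405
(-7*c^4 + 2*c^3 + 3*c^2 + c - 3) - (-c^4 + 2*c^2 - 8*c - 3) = -6*c^4 + 2*c^3 + c^2 + 9*c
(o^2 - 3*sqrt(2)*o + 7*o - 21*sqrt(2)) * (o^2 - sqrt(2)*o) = o^4 - 4*sqrt(2)*o^3 + 7*o^3 - 28*sqrt(2)*o^2 + 6*o^2 + 42*o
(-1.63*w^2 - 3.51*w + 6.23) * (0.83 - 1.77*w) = 2.8851*w^3 + 4.8598*w^2 - 13.9404*w + 5.1709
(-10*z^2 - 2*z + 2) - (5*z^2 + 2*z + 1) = -15*z^2 - 4*z + 1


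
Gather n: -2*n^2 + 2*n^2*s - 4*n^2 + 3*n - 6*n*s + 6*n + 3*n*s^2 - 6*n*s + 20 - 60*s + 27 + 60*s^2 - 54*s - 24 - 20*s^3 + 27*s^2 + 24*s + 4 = n^2*(2*s - 6) + n*(3*s^2 - 12*s + 9) - 20*s^3 + 87*s^2 - 90*s + 27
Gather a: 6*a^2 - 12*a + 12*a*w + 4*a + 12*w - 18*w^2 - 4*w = 6*a^2 + a*(12*w - 8) - 18*w^2 + 8*w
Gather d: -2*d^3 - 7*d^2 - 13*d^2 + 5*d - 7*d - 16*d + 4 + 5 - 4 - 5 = -2*d^3 - 20*d^2 - 18*d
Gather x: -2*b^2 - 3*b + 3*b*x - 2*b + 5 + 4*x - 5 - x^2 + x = -2*b^2 - 5*b - x^2 + x*(3*b + 5)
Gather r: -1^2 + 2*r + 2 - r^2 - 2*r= 1 - r^2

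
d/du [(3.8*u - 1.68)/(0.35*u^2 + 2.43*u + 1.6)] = (-1.33*u^2 + 1.176*u + 10.1624)/(0.1225*u^4 + 1.701*u^3 + 7.0249*u^2 + 7.776*u + 2.56)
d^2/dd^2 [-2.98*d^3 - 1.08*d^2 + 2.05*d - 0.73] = -17.88*d - 2.16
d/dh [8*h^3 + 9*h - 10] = 24*h^2 + 9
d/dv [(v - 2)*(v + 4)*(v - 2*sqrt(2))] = 3*v^2 - 4*sqrt(2)*v + 4*v - 8 - 4*sqrt(2)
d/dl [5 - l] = -1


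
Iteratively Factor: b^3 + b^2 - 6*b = (b - 2)*(b^2 + 3*b) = (b - 2)*(b + 3)*(b)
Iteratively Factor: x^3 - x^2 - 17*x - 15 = (x + 1)*(x^2 - 2*x - 15) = (x + 1)*(x + 3)*(x - 5)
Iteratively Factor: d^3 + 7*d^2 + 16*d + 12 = (d + 2)*(d^2 + 5*d + 6) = (d + 2)^2*(d + 3)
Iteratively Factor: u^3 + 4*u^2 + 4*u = (u + 2)*(u^2 + 2*u) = (u + 2)^2*(u)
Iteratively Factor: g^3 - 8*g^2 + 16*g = (g)*(g^2 - 8*g + 16) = g*(g - 4)*(g - 4)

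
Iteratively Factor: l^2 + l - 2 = (l + 2)*(l - 1)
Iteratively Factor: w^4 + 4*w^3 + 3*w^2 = (w + 1)*(w^3 + 3*w^2) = w*(w + 1)*(w^2 + 3*w) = w*(w + 1)*(w + 3)*(w)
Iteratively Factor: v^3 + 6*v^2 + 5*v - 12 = (v + 3)*(v^2 + 3*v - 4) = (v - 1)*(v + 3)*(v + 4)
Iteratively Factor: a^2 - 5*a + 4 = (a - 4)*(a - 1)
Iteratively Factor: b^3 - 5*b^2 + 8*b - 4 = (b - 2)*(b^2 - 3*b + 2) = (b - 2)*(b - 1)*(b - 2)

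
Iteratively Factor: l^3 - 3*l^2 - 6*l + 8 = (l - 4)*(l^2 + l - 2) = (l - 4)*(l - 1)*(l + 2)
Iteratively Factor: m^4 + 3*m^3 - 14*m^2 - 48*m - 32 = (m + 2)*(m^3 + m^2 - 16*m - 16) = (m + 2)*(m + 4)*(m^2 - 3*m - 4) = (m + 1)*(m + 2)*(m + 4)*(m - 4)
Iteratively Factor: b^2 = (b)*(b)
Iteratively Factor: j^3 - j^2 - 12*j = (j + 3)*(j^2 - 4*j) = j*(j + 3)*(j - 4)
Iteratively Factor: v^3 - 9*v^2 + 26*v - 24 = (v - 2)*(v^2 - 7*v + 12) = (v - 3)*(v - 2)*(v - 4)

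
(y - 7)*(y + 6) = y^2 - y - 42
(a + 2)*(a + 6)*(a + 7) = a^3 + 15*a^2 + 68*a + 84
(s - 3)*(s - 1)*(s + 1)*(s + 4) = s^4 + s^3 - 13*s^2 - s + 12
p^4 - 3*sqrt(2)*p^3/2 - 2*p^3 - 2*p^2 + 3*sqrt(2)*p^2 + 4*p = p*(p - 2)*(p - 2*sqrt(2))*(p + sqrt(2)/2)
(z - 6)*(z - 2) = z^2 - 8*z + 12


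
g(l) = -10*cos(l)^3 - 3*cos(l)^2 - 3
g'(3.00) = 3.31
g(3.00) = 3.76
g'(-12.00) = 14.18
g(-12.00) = -11.15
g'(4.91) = -2.29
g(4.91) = -3.19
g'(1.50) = 0.57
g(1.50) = -3.02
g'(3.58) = -8.13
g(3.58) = 1.96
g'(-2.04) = -3.05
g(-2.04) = -2.69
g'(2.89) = 5.56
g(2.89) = 3.27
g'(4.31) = -2.07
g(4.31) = -2.86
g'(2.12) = 4.30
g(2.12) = -2.40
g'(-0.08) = -2.86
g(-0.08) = -15.89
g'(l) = 30*sin(l)*cos(l)^2 + 6*sin(l)*cos(l)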